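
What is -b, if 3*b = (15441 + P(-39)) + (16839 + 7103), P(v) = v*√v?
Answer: -39383/3 + 13*I*√39 ≈ -13128.0 + 81.185*I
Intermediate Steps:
P(v) = v^(3/2)
b = 39383/3 - 13*I*√39 (b = ((15441 + (-39)^(3/2)) + (16839 + 7103))/3 = ((15441 - 39*I*√39) + 23942)/3 = (39383 - 39*I*√39)/3 = 39383/3 - 13*I*√39 ≈ 13128.0 - 81.185*I)
-b = -(39383/3 - 13*I*√39) = -39383/3 + 13*I*√39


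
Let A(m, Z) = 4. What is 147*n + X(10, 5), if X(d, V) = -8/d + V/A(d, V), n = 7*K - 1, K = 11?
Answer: 223449/20 ≈ 11172.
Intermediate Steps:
n = 76 (n = 7*11 - 1 = 77 - 1 = 76)
X(d, V) = -8/d + V/4
147*n + X(10, 5) = 147*76 + (-8/10 + (¼)*5) = 11172 + (-8*⅒ + 5/4) = 11172 + (-⅘ + 5/4) = 11172 + 9/20 = 223449/20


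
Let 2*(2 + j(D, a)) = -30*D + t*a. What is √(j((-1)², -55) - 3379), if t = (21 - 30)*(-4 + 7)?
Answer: I*√10614/2 ≈ 51.512*I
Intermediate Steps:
t = -27 (t = -9*3 = -27)
j(D, a) = -2 - 15*D - 27*a/2 (j(D, a) = -2 + (-30*D - 27*a)/2 = -2 + (-15*D - 27*a/2) = -2 - 15*D - 27*a/2)
√(j((-1)², -55) - 3379) = √((-2 - 15*(-1)² - 27/2*(-55)) - 3379) = √((-2 - 15*1 + 1485/2) - 3379) = √((-2 - 15 + 1485/2) - 3379) = √(1451/2 - 3379) = √(-5307/2) = I*√10614/2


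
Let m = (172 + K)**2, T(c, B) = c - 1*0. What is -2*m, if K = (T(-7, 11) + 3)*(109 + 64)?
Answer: -540800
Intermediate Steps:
T(c, B) = c (T(c, B) = c + 0 = c)
K = -692 (K = (-7 + 3)*(109 + 64) = -4*173 = -692)
m = 270400 (m = (172 - 692)**2 = (-520)**2 = 270400)
-2*m = -2*270400 = -540800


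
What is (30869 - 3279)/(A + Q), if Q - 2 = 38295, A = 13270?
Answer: 27590/51567 ≈ 0.53503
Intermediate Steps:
Q = 38297 (Q = 2 + 38295 = 38297)
(30869 - 3279)/(A + Q) = (30869 - 3279)/(13270 + 38297) = 27590/51567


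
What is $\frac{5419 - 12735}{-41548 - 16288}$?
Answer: $\frac{1829}{14459} \approx 0.1265$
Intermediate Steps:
$\frac{5419 - 12735}{-41548 - 16288} = - \frac{7316}{-57836} = \left(-7316\right) \left(- \frac{1}{57836}\right) = \frac{1829}{14459}$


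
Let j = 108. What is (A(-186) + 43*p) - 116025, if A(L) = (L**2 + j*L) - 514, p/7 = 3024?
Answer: 808193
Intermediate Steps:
p = 21168 (p = 7*3024 = 21168)
A(L) = -514 + L**2 + 108*L (A(L) = (L**2 + 108*L) - 514 = -514 + L**2 + 108*L)
(A(-186) + 43*p) - 116025 = ((-514 + (-186)**2 + 108*(-186)) + 43*21168) - 116025 = ((-514 + 34596 - 20088) + 910224) - 116025 = (13994 + 910224) - 116025 = 924218 - 116025 = 808193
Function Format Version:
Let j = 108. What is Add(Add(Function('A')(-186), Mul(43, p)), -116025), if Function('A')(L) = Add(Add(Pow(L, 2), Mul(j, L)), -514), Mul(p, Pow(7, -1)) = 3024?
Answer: 808193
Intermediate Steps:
p = 21168 (p = Mul(7, 3024) = 21168)
Function('A')(L) = Add(-514, Pow(L, 2), Mul(108, L)) (Function('A')(L) = Add(Add(Pow(L, 2), Mul(108, L)), -514) = Add(-514, Pow(L, 2), Mul(108, L)))
Add(Add(Function('A')(-186), Mul(43, p)), -116025) = Add(Add(Add(-514, Pow(-186, 2), Mul(108, -186)), Mul(43, 21168)), -116025) = Add(Add(Add(-514, 34596, -20088), 910224), -116025) = Add(Add(13994, 910224), -116025) = Add(924218, -116025) = 808193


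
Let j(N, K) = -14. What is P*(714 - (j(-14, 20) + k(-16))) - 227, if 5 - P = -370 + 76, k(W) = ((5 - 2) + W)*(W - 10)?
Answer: 116383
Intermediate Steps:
k(W) = (-10 + W)*(3 + W) (k(W) = (3 + W)*(-10 + W) = (-10 + W)*(3 + W))
P = 299 (P = 5 - (-370 + 76) = 5 - 1*(-294) = 5 + 294 = 299)
P*(714 - (j(-14, 20) + k(-16))) - 227 = 299*(714 - (-14 + (-30 + (-16)² - 7*(-16)))) - 227 = 299*(714 - (-14 + (-30 + 256 + 112))) - 227 = 299*(714 - (-14 + 338)) - 227 = 299*(714 - 1*324) - 227 = 299*(714 - 324) - 227 = 299*390 - 227 = 116610 - 227 = 116383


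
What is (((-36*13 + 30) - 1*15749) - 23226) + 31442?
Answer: -7971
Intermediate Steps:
(((-36*13 + 30) - 1*15749) - 23226) + 31442 = (((-468 + 30) - 15749) - 23226) + 31442 = ((-438 - 15749) - 23226) + 31442 = (-16187 - 23226) + 31442 = -39413 + 31442 = -7971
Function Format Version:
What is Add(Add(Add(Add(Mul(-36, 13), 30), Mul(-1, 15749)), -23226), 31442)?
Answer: -7971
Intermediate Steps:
Add(Add(Add(Add(Mul(-36, 13), 30), Mul(-1, 15749)), -23226), 31442) = Add(Add(Add(Add(-468, 30), -15749), -23226), 31442) = Add(Add(Add(-438, -15749), -23226), 31442) = Add(Add(-16187, -23226), 31442) = Add(-39413, 31442) = -7971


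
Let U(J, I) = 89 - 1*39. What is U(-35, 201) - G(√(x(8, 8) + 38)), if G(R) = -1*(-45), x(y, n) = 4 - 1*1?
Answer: 5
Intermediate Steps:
x(y, n) = 3 (x(y, n) = 4 - 1 = 3)
G(R) = 45
U(J, I) = 50 (U(J, I) = 89 - 39 = 50)
U(-35, 201) - G(√(x(8, 8) + 38)) = 50 - 1*45 = 50 - 45 = 5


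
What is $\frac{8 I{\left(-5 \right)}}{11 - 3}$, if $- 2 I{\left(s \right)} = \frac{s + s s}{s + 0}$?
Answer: $2$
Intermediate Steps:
$I{\left(s \right)} = - \frac{s + s^{2}}{2 s}$ ($I{\left(s \right)} = - \frac{\left(s + s s\right) \frac{1}{s + 0}}{2} = - \frac{\left(s + s^{2}\right) \frac{1}{s}}{2} = - \frac{\frac{1}{s} \left(s + s^{2}\right)}{2} = - \frac{s + s^{2}}{2 s}$)
$\frac{8 I{\left(-5 \right)}}{11 - 3} = \frac{8 \left(- \frac{1}{2} - - \frac{5}{2}\right)}{11 - 3} = \frac{8 \left(- \frac{1}{2} + \frac{5}{2}\right)}{8} = 8 \cdot 2 \cdot \frac{1}{8} = 16 \cdot \frac{1}{8} = 2$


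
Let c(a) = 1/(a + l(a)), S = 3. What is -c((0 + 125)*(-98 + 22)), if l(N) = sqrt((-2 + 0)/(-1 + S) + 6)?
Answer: 1900/18049999 + sqrt(5)/90249995 ≈ 0.00010529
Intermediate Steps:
l(N) = sqrt(5) (l(N) = sqrt((-2 + 0)/(-1 + 3) + 6) = sqrt(-2/2 + 6) = sqrt(-2*1/2 + 6) = sqrt(-1 + 6) = sqrt(5))
c(a) = 1/(a + sqrt(5))
-c((0 + 125)*(-98 + 22)) = -1/((0 + 125)*(-98 + 22) + sqrt(5)) = -1/(125*(-76) + sqrt(5)) = -1/(-9500 + sqrt(5))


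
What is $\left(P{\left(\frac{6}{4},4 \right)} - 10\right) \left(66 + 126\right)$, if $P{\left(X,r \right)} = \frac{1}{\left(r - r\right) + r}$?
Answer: $-1872$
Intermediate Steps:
$P{\left(X,r \right)} = \frac{1}{r}$ ($P{\left(X,r \right)} = \frac{1}{0 + r} = \frac{1}{r}$)
$\left(P{\left(\frac{6}{4},4 \right)} - 10\right) \left(66 + 126\right) = \left(\frac{1}{4} - 10\right) \left(66 + 126\right) = \left(\frac{1}{4} - 10\right) 192 = \left(- \frac{39}{4}\right) 192 = -1872$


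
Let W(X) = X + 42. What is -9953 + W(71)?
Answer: -9840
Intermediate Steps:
W(X) = 42 + X
-9953 + W(71) = -9953 + (42 + 71) = -9953 + 113 = -9840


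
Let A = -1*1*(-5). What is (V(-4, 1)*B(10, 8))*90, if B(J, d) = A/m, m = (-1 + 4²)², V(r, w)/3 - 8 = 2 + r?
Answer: 36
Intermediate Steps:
A = 5 (A = -1*(-5) = 5)
V(r, w) = 30 + 3*r (V(r, w) = 24 + 3*(2 + r) = 24 + (6 + 3*r) = 30 + 3*r)
m = 225 (m = (-1 + 16)² = 15² = 225)
B(J, d) = 1/45 (B(J, d) = 5/225 = 5*(1/225) = 1/45)
(V(-4, 1)*B(10, 8))*90 = ((30 + 3*(-4))*(1/45))*90 = ((30 - 12)*(1/45))*90 = (18*(1/45))*90 = (⅖)*90 = 36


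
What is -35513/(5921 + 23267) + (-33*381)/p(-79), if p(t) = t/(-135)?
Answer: -49545203267/2305852 ≈ -21487.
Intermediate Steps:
p(t) = -t/135 (p(t) = t*(-1/135) = -t/135)
-35513/(5921 + 23267) + (-33*381)/p(-79) = -35513/(5921 + 23267) + (-33*381)/((-1/135*(-79))) = -35513/29188 - 12573/79/135 = -35513*1/29188 - 12573*135/79 = -35513/29188 - 1697355/79 = -49545203267/2305852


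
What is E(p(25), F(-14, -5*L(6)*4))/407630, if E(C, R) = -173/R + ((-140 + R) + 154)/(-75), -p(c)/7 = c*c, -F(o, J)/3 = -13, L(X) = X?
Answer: -2507/198719625 ≈ -1.2616e-5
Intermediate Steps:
F(o, J) = 39 (F(o, J) = -3*(-13) = 39)
p(c) = -7*c² (p(c) = -7*c*c = -7*c²)
E(C, R) = -14/75 - 173/R - R/75 (E(C, R) = -173/R + (14 + R)*(-1/75) = -173/R + (-14/75 - R/75) = -14/75 - 173/R - R/75)
E(p(25), F(-14, -5*L(6)*4))/407630 = ((1/75)*(-12975 - 1*39*(14 + 39))/39)/407630 = ((1/75)*(1/39)*(-12975 - 1*39*53))*(1/407630) = ((1/75)*(1/39)*(-12975 - 2067))*(1/407630) = ((1/75)*(1/39)*(-15042))*(1/407630) = -5014/975*1/407630 = -2507/198719625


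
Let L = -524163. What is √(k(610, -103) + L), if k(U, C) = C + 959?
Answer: I*√523307 ≈ 723.4*I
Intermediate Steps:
k(U, C) = 959 + C
√(k(610, -103) + L) = √((959 - 103) - 524163) = √(856 - 524163) = √(-523307) = I*√523307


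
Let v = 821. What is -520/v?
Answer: -520/821 ≈ -0.63337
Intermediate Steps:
-520/v = -520/821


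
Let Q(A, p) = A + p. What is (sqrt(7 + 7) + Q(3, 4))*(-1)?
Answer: -7 - sqrt(14) ≈ -10.742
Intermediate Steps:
(sqrt(7 + 7) + Q(3, 4))*(-1) = (sqrt(7 + 7) + (3 + 4))*(-1) = (sqrt(14) + 7)*(-1) = (7 + sqrt(14))*(-1) = -7 - sqrt(14)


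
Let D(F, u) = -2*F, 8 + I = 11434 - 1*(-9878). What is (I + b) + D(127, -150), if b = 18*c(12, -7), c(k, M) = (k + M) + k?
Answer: 21356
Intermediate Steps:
I = 21304 (I = -8 + (11434 - 1*(-9878)) = -8 + (11434 + 9878) = -8 + 21312 = 21304)
c(k, M) = M + 2*k (c(k, M) = (M + k) + k = M + 2*k)
b = 306 (b = 18*(-7 + 2*12) = 18*(-7 + 24) = 18*17 = 306)
(I + b) + D(127, -150) = (21304 + 306) - 2*127 = 21610 - 254 = 21356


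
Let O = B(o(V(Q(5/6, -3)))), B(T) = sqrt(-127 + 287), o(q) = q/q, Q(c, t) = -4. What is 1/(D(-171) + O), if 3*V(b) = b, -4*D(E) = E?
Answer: 684/26681 - 64*sqrt(10)/26681 ≈ 0.018051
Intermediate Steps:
D(E) = -E/4
V(b) = b/3
o(q) = 1
B(T) = 4*sqrt(10) (B(T) = sqrt(160) = 4*sqrt(10))
O = 4*sqrt(10) ≈ 12.649
1/(D(-171) + O) = 1/(-1/4*(-171) + 4*sqrt(10)) = 1/(171/4 + 4*sqrt(10))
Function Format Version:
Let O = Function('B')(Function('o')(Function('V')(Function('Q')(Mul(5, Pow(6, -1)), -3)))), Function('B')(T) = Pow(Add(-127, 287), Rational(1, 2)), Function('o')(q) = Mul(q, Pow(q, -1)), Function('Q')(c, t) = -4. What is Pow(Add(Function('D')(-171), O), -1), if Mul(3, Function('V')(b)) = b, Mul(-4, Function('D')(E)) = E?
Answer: Add(Rational(684, 26681), Mul(Rational(-64, 26681), Pow(10, Rational(1, 2)))) ≈ 0.018051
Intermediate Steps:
Function('D')(E) = Mul(Rational(-1, 4), E)
Function('V')(b) = Mul(Rational(1, 3), b)
Function('o')(q) = 1
Function('B')(T) = Mul(4, Pow(10, Rational(1, 2))) (Function('B')(T) = Pow(160, Rational(1, 2)) = Mul(4, Pow(10, Rational(1, 2))))
O = Mul(4, Pow(10, Rational(1, 2))) ≈ 12.649
Pow(Add(Function('D')(-171), O), -1) = Pow(Add(Mul(Rational(-1, 4), -171), Mul(4, Pow(10, Rational(1, 2)))), -1) = Pow(Add(Rational(171, 4), Mul(4, Pow(10, Rational(1, 2)))), -1)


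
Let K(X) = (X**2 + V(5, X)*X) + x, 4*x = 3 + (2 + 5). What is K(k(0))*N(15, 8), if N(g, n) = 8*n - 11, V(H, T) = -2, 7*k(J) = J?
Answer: 265/2 ≈ 132.50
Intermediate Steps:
k(J) = J/7
x = 5/2 (x = (3 + (2 + 5))/4 = (3 + 7)/4 = (1/4)*10 = 5/2 ≈ 2.5000)
N(g, n) = -11 + 8*n
K(X) = 5/2 + X**2 - 2*X (K(X) = (X**2 - 2*X) + 5/2 = 5/2 + X**2 - 2*X)
K(k(0))*N(15, 8) = (5/2 + ((1/7)*0)**2 - 2*0/7)*(-11 + 8*8) = (5/2 + 0**2 - 2*0)*(-11 + 64) = (5/2 + 0 + 0)*53 = (5/2)*53 = 265/2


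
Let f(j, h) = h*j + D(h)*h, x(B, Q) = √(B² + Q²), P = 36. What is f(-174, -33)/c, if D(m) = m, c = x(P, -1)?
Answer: 6831*√1297/1297 ≈ 189.68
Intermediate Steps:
c = √1297 (c = √(36² + (-1)²) = √(1296 + 1) = √1297 ≈ 36.014)
f(j, h) = h² + h*j (f(j, h) = h*j + h*h = h*j + h² = h² + h*j)
f(-174, -33)/c = (-33*(-33 - 174))/(√1297) = (-33*(-207))*(√1297/1297) = 6831*(√1297/1297) = 6831*√1297/1297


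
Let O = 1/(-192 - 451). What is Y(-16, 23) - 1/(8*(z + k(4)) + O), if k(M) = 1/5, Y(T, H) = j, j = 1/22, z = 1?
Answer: -39871/678898 ≈ -0.058729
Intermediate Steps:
j = 1/22 ≈ 0.045455
Y(T, H) = 1/22
O = -1/643 (O = 1/(-643) = -1/643 ≈ -0.0015552)
k(M) = 1/5 (k(M) = 1*(1/5) = 1/5)
Y(-16, 23) - 1/(8*(z + k(4)) + O) = 1/22 - 1/(8*(1 + 1/5) - 1/643) = 1/22 - 1/(8*(6/5) - 1/643) = 1/22 - 1/(48/5 - 1/643) = 1/22 - 1/30859/3215 = 1/22 - 1*3215/30859 = 1/22 - 3215/30859 = -39871/678898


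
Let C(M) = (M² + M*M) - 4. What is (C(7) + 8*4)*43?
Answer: 5418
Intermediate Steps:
C(M) = -4 + 2*M² (C(M) = (M² + M²) - 4 = 2*M² - 4 = -4 + 2*M²)
(C(7) + 8*4)*43 = ((-4 + 2*7²) + 8*4)*43 = ((-4 + 2*49) + 32)*43 = ((-4 + 98) + 32)*43 = (94 + 32)*43 = 126*43 = 5418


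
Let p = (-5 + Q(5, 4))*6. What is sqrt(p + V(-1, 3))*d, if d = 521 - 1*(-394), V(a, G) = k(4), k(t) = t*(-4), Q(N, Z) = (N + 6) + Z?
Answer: 1830*sqrt(11) ≈ 6069.4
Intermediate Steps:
Q(N, Z) = 6 + N + Z (Q(N, Z) = (6 + N) + Z = 6 + N + Z)
k(t) = -4*t
V(a, G) = -16 (V(a, G) = -4*4 = -16)
p = 60 (p = (-5 + (6 + 5 + 4))*6 = (-5 + 15)*6 = 10*6 = 60)
d = 915 (d = 521 + 394 = 915)
sqrt(p + V(-1, 3))*d = sqrt(60 - 16)*915 = sqrt(44)*915 = (2*sqrt(11))*915 = 1830*sqrt(11)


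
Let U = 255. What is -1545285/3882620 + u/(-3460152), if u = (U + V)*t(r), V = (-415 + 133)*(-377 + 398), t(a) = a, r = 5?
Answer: -12468826061/31986798472 ≈ -0.38981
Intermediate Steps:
V = -5922 (V = -282*21 = -5922)
u = -28335 (u = (255 - 5922)*5 = -5667*5 = -28335)
-1545285/3882620 + u/(-3460152) = -1545285/3882620 - 28335/(-3460152) = -1545285*1/3882620 - 28335*(-1/3460152) = -44151/110932 + 9445/1153384 = -12468826061/31986798472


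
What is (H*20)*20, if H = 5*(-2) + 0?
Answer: -4000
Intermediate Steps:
H = -10 (H = -10 + 0 = -10)
(H*20)*20 = -10*20*20 = -200*20 = -4000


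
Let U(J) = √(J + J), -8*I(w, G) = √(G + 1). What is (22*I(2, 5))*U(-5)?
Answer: -11*I*√15/2 ≈ -21.301*I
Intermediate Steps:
I(w, G) = -√(1 + G)/8 (I(w, G) = -√(G + 1)/8 = -√(1 + G)/8)
U(J) = √2*√J (U(J) = √(2*J) = √2*√J)
(22*I(2, 5))*U(-5) = (22*(-√(1 + 5)/8))*(√2*√(-5)) = (22*(-√6/8))*(√2*(I*√5)) = (-11*√6/4)*(I*√10) = -11*I*√15/2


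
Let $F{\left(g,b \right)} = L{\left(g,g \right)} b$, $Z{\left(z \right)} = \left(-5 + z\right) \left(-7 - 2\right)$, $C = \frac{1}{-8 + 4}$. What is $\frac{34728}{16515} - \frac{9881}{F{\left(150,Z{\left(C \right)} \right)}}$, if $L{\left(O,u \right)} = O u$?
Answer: $\frac{816822673}{390166875} \approx 2.0935$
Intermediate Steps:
$C = - \frac{1}{4}$ ($C = \frac{1}{-4} = - \frac{1}{4} \approx -0.25$)
$Z{\left(z \right)} = 45 - 9 z$ ($Z{\left(z \right)} = \left(-5 + z\right) \left(-9\right) = 45 - 9 z$)
$F{\left(g,b \right)} = b g^{2}$ ($F{\left(g,b \right)} = g g b = g^{2} b = b g^{2}$)
$\frac{34728}{16515} - \frac{9881}{F{\left(150,Z{\left(C \right)} \right)}} = \frac{34728}{16515} - \frac{9881}{\left(45 - - \frac{9}{4}\right) 150^{2}} = 34728 \cdot \frac{1}{16515} - \frac{9881}{\left(45 + \frac{9}{4}\right) 22500} = \frac{11576}{5505} - \frac{9881}{\frac{189}{4} \cdot 22500} = \frac{11576}{5505} - \frac{9881}{1063125} = \frac{816822673}{390166875}$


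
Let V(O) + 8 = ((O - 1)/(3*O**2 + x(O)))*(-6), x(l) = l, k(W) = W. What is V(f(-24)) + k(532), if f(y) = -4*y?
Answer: 2422881/4624 ≈ 523.98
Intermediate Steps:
V(O) = -8 - 6*(-1 + O)/(O + 3*O**2) (V(O) = -8 + ((O - 1)/(3*O**2 + O))*(-6) = -8 + ((-1 + O)/(O + 3*O**2))*(-6) = -8 - 6*(-1 + O)/(O + 3*O**2))
V(f(-24)) + k(532) = 2*(3 - 12*(-4*(-24))**2 - (-28)*(-24))/(((-4*(-24)))*(1 + 3*(-4*(-24)))) + 532 = 2*(3 - 12*96**2 - 7*96)/(96*(1 + 3*96)) + 532 = 2*(1/96)*(3 - 12*9216 - 672)/(1 + 288) + 532 = 2*(1/96)*(3 - 110592 - 672)/289 + 532 = 2*(1/96)*(1/289)*(-111261) + 532 = -37087/4624 + 532 = 2422881/4624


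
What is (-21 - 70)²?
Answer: 8281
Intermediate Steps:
(-21 - 70)² = (-91)² = 8281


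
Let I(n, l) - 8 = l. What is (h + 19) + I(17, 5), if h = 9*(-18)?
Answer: -130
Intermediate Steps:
I(n, l) = 8 + l
h = -162
(h + 19) + I(17, 5) = (-162 + 19) + (8 + 5) = -143 + 13 = -130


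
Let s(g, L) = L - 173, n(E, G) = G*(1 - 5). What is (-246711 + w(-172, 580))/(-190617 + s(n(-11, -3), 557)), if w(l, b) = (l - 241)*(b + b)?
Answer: 725791/190233 ≈ 3.8153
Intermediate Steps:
n(E, G) = -4*G (n(E, G) = G*(-4) = -4*G)
s(g, L) = -173 + L
w(l, b) = 2*b*(-241 + l) (w(l, b) = (-241 + l)*(2*b) = 2*b*(-241 + l))
(-246711 + w(-172, 580))/(-190617 + s(n(-11, -3), 557)) = (-246711 + 2*580*(-241 - 172))/(-190617 + (-173 + 557)) = (-246711 + 2*580*(-413))/(-190617 + 384) = (-246711 - 479080)/(-190233) = -725791*(-1/190233) = 725791/190233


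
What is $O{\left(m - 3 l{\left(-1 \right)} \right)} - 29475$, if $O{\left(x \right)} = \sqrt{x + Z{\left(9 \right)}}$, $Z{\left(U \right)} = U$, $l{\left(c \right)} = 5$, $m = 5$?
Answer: $-29475 + i \approx -29475.0 + 1.0 i$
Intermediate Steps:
$O{\left(x \right)} = \sqrt{9 + x}$ ($O{\left(x \right)} = \sqrt{x + 9} = \sqrt{9 + x}$)
$O{\left(m - 3 l{\left(-1 \right)} \right)} - 29475 = \sqrt{9 + \left(5 - 15\right)} - 29475 = \sqrt{9 - 10} - 29475 = \sqrt{-1} - 29475 = i - 29475 = -29475 + i$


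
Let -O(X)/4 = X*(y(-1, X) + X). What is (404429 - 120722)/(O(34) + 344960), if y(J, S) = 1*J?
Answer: 283707/340472 ≈ 0.83328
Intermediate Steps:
y(J, S) = J
O(X) = -4*X*(-1 + X)
(404429 - 120722)/(O(34) + 344960) = (404429 - 120722)/(4*34*(1 - 1*34) + 344960) = 283707/(4*34*(1 - 34) + 344960) = 283707/(4*34*(-33) + 344960) = 283707/(-4488 + 344960) = 283707/340472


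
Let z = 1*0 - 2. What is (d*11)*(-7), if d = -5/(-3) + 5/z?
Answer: 385/6 ≈ 64.167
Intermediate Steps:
z = -2 (z = 0 - 2 = -2)
d = -⅚ (d = -5/(-3) + 5/(-2) = -5*(-⅓) + 5*(-½) = 5/3 - 5/2 = -⅚ ≈ -0.83333)
(d*11)*(-7) = -⅚*11*(-7) = -55/6*(-7) = 385/6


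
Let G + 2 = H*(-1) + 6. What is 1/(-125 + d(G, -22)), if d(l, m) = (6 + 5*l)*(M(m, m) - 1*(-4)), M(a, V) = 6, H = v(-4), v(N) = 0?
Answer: 1/135 ≈ 0.0074074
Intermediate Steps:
H = 0
G = 4 (G = -2 + (0*(-1) + 6) = -2 + (0 + 6) = -2 + 6 = 4)
d(l, m) = 60 + 50*l (d(l, m) = (6 + 5*l)*(6 - 1*(-4)) = (6 + 5*l)*(6 + 4) = (6 + 5*l)*10 = 60 + 50*l)
1/(-125 + d(G, -22)) = 1/(-125 + (60 + 50*4)) = 1/(-125 + (60 + 200)) = 1/(-125 + 260) = 1/135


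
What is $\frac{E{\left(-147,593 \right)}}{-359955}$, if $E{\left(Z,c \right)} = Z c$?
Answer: $\frac{29057}{119985} \approx 0.24217$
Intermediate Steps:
$\frac{E{\left(-147,593 \right)}}{-359955} = \frac{\left(-147\right) 593}{-359955} = \left(-87171\right) \left(- \frac{1}{359955}\right) = \frac{29057}{119985}$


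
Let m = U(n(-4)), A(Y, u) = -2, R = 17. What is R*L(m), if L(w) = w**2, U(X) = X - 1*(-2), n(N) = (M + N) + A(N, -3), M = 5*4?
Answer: 4352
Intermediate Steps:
M = 20
n(N) = 18 + N (n(N) = (20 + N) - 2 = 18 + N)
U(X) = 2 + X (U(X) = X + 2 = 2 + X)
m = 16 (m = 2 + (18 - 4) = 2 + 14 = 16)
R*L(m) = 17*16**2 = 17*256 = 4352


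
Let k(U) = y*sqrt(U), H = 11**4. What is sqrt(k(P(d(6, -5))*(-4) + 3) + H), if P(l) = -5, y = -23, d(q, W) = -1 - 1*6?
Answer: sqrt(14641 - 23*sqrt(23)) ≈ 120.54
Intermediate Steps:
d(q, W) = -7 (d(q, W) = -1 - 6 = -7)
H = 14641
k(U) = -23*sqrt(U)
sqrt(k(P(d(6, -5))*(-4) + 3) + H) = sqrt(-23*sqrt(-5*(-4) + 3) + 14641) = sqrt(-23*sqrt(20 + 3) + 14641) = sqrt(-23*sqrt(23) + 14641) = sqrt(14641 - 23*sqrt(23))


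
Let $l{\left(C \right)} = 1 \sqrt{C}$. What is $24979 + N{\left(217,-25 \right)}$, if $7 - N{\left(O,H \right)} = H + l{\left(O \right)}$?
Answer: $25011 - \sqrt{217} \approx 24996.0$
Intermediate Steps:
$l{\left(C \right)} = \sqrt{C}$
$N{\left(O,H \right)} = 7 - H - \sqrt{O}$ ($N{\left(O,H \right)} = 7 - \left(H + \sqrt{O}\right) = 7 - H - \sqrt{O}$)
$24979 + N{\left(217,-25 \right)} = 24979 - \left(-32 + \sqrt{217}\right) = 24979 + \left(7 + 25 - \sqrt{217}\right) = 24979 + \left(32 - \sqrt{217}\right) = 25011 - \sqrt{217}$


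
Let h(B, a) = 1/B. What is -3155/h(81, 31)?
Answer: -255555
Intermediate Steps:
-3155/h(81, 31) = -3155/(1/81) = -3155/1/81 = -3155*81 = -255555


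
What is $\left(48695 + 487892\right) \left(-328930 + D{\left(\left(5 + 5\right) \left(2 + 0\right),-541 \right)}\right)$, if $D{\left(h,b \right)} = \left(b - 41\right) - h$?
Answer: $-176822587284$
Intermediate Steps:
$D{\left(h,b \right)} = -41 + b - h$ ($D{\left(h,b \right)} = \left(-41 + b\right) - h = -41 + b - h$)
$\left(48695 + 487892\right) \left(-328930 + D{\left(\left(5 + 5\right) \left(2 + 0\right),-541 \right)}\right) = \left(48695 + 487892\right) \left(-328930 - \left(582 + \left(5 + 5\right) \left(2 + 0\right)\right)\right) = 536587 \left(-328930 - \left(582 + 20\right)\right) = 536587 \left(-328930 - 602\right) = 536587 \left(-329532\right) = -176822587284$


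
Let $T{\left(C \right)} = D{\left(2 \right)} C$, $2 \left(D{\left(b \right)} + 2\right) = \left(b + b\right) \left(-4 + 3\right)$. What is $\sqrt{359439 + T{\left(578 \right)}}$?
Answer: $\sqrt{357127} \approx 597.6$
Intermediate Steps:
$D{\left(b \right)} = -2 - b$ ($D{\left(b \right)} = -2 + \frac{\left(b + b\right) \left(-4 + 3\right)}{2} = -2 + \frac{2 b \left(-1\right)}{2} = -2 + \frac{\left(-2\right) b}{2} = -2 - b$)
$T{\left(C \right)} = - 4 C$ ($T{\left(C \right)} = \left(-2 - 2\right) C = - 4 C$)
$\sqrt{359439 + T{\left(578 \right)}} = \sqrt{359439 - 2312} = \sqrt{357127}$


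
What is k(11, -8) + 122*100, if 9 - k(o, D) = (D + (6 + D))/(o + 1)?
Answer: 73259/6 ≈ 12210.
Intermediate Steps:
k(o, D) = 9 - (6 + 2*D)/(1 + o) (k(o, D) = 9 - (D + (6 + D))/(o + 1) = 9 - (6 + 2*D)/(1 + o))
k(11, -8) + 122*100 = (3 - 2*(-8) + 9*11)/(1 + 11) + 122*100 = (3 + 16 + 99)/12 + 12200 = (1/12)*118 + 12200 = 59/6 + 12200 = 73259/6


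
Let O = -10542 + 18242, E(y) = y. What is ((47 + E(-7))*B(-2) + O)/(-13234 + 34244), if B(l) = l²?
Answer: 786/2101 ≈ 0.37411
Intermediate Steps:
O = 7700
((47 + E(-7))*B(-2) + O)/(-13234 + 34244) = ((47 - 7)*(-2)² + 7700)/(-13234 + 34244) = (40*4 + 7700)/21010 = (160 + 7700)*(1/21010) = 7860*(1/21010) = 786/2101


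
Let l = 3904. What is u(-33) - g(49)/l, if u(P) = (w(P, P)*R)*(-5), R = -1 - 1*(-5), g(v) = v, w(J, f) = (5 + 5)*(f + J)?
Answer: 51532751/3904 ≈ 13200.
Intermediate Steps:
w(J, f) = 10*J + 10*f (w(J, f) = 10*(J + f) = 10*J + 10*f)
R = 4 (R = -1 + 5 = 4)
u(P) = -400*P (u(P) = ((10*P + 10*P)*4)*(-5) = ((20*P)*4)*(-5) = (80*P)*(-5) = -400*P)
u(-33) - g(49)/l = -400*(-33) - 49/3904 = 13200 - 49/3904 = 51532751/3904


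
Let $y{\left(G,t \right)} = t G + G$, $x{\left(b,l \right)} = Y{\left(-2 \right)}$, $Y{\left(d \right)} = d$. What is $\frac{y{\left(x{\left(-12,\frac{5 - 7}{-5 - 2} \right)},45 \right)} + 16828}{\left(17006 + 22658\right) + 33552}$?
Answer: $\frac{523}{2288} \approx 0.22858$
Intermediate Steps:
$x{\left(b,l \right)} = -2$
$y{\left(G,t \right)} = G + G t$ ($y{\left(G,t \right)} = G t + G = G + G t$)
$\frac{y{\left(x{\left(-12,\frac{5 - 7}{-5 - 2} \right)},45 \right)} + 16828}{\left(17006 + 22658\right) + 33552} = \frac{- 2 \left(1 + 45\right) + 16828}{\left(17006 + 22658\right) + 33552} = \frac{\left(-2\right) 46 + 16828}{39664 + 33552} = \frac{-92 + 16828}{73216} = 16736 \cdot \frac{1}{73216} = \frac{523}{2288}$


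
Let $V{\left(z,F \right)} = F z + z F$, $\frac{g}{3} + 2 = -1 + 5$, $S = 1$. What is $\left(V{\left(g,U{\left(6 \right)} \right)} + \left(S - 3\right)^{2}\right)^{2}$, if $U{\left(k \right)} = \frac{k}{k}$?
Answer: $256$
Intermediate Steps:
$U{\left(k \right)} = 1$
$g = 6$ ($g = -6 + 3 \left(-1 + 5\right) = -6 + 3 \cdot 4 = -6 + 12 = 6$)
$V{\left(z,F \right)} = 2 F z$ ($V{\left(z,F \right)} = F z + F z = 2 F z$)
$\left(V{\left(g,U{\left(6 \right)} \right)} + \left(S - 3\right)^{2}\right)^{2} = \left(2 \cdot 1 \cdot 6 + \left(1 - 3\right)^{2}\right)^{2} = \left(12 + \left(-2\right)^{2}\right)^{2} = \left(12 + 4\right)^{2} = 16^{2} = 256$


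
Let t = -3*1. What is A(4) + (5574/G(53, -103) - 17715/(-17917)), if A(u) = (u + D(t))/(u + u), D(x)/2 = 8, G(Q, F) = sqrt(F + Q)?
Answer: 125015/35834 - 2787*I*sqrt(2)/5 ≈ 3.4887 - 788.28*I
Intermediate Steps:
t = -3
D(x) = 16 (D(x) = 2*8 = 16)
A(u) = (16 + u)/(2*u) (A(u) = (u + 16)/(u + u) = (16 + u)/((2*u)) = (16 + u)*(1/(2*u)) = (16 + u)/(2*u))
A(4) + (5574/G(53, -103) - 17715/(-17917)) = (1/2)*(16 + 4)/4 + (5574/(sqrt(-103 + 53)) - 17715/(-17917)) = (1/2)*(1/4)*20 + (5574/(sqrt(-50)) - 17715*(-1/17917)) = 5/2 + (5574/((5*I*sqrt(2))) + 17715/17917) = 5/2 + (5574*(-I*sqrt(2)/10) + 17715/17917) = 5/2 + (-2787*I*sqrt(2)/5 + 17715/17917) = 5/2 + (17715/17917 - 2787*I*sqrt(2)/5) = 125015/35834 - 2787*I*sqrt(2)/5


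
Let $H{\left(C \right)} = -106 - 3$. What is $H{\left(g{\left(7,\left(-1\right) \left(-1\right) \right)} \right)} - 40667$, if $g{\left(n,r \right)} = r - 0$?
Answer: $-40776$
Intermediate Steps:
$g{\left(n,r \right)} = r$ ($g{\left(n,r \right)} = r + 0 = r$)
$H{\left(C \right)} = -109$
$H{\left(g{\left(7,\left(-1\right) \left(-1\right) \right)} \right)} - 40667 = -109 - 40667 = -40776$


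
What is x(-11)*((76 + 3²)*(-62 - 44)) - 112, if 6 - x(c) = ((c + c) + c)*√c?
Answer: -54172 - 297330*I*√11 ≈ -54172.0 - 9.8613e+5*I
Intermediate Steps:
x(c) = 6 - 3*c^(3/2) (x(c) = 6 - ((c + c) + c)*√c = 6 - (2*c + c)*√c = 6 - 3*c*√c = 6 - 3*c^(3/2))
x(-11)*((76 + 3²)*(-62 - 44)) - 112 = (6 - (-33)*I*√11)*((76 + 3²)*(-62 - 44)) - 112 = (6 - (-33)*I*√11)*((76 + 9)*(-106)) - 112 = (6 + 33*I*√11)*(85*(-106)) - 112 = (6 + 33*I*√11)*(-9010) - 112 = (-54060 - 297330*I*√11) - 112 = -54172 - 297330*I*√11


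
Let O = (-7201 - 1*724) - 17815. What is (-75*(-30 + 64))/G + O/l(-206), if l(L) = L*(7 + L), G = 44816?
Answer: -314524635/459296776 ≈ -0.68480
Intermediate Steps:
O = -25740 (O = (-7201 - 724) - 17815 = -7925 - 17815 = -25740)
(-75*(-30 + 64))/G + O/l(-206) = -75*(-30 + 64)/44816 - 25740*(-1/(206*(7 - 206))) = -75*34*(1/44816) - 25740/((-206*(-199))) = -2550*1/44816 - 25740/40994 = -1275/22408 - 25740*1/40994 = -1275/22408 - 12870/20497 = -314524635/459296776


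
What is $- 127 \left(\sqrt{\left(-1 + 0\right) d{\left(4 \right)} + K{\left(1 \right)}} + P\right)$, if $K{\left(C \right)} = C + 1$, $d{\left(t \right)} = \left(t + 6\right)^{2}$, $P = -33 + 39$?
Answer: $-762 - 889 i \sqrt{2} \approx -762.0 - 1257.2 i$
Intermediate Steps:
$P = 6$
$d{\left(t \right)} = \left(6 + t\right)^{2}$
$K{\left(C \right)} = 1 + C$
$- 127 \left(\sqrt{\left(-1 + 0\right) d{\left(4 \right)} + K{\left(1 \right)}} + P\right) = - 127 \left(\sqrt{\left(-1 + 0\right) \left(6 + 4\right)^{2} + \left(1 + 1\right)} + 6\right) = - 127 \left(\sqrt{- 10^{2} + 2} + 6\right) = - 127 \left(\sqrt{\left(-1\right) 100 + 2} + 6\right) = - 127 \left(\sqrt{-100 + 2} + 6\right) = - 127 \left(\sqrt{-98} + 6\right) = - 127 \left(7 i \sqrt{2} + 6\right) = - 127 \left(6 + 7 i \sqrt{2}\right) = -762 - 889 i \sqrt{2}$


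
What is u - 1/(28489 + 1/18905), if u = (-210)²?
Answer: 23751578459695/538584546 ≈ 44100.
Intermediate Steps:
u = 44100
u - 1/(28489 + 1/18905) = 44100 - 1/(28489 + 1/18905) = 44100 - 1/538584546/18905 = 44100 - 1*18905/538584546 = 44100 - 18905/538584546 = 23751578459695/538584546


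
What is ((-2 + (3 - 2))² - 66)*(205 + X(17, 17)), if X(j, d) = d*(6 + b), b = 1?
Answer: -21060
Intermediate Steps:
X(j, d) = 7*d (X(j, d) = d*(6 + 1) = d*7 = 7*d)
((-2 + (3 - 2))² - 66)*(205 + X(17, 17)) = ((-2 + (3 - 2))² - 66)*(205 + 7*17) = ((-2 + 1)² - 66)*(205 + 119) = ((-1)² - 66)*324 = (1 - 66)*324 = -65*324 = -21060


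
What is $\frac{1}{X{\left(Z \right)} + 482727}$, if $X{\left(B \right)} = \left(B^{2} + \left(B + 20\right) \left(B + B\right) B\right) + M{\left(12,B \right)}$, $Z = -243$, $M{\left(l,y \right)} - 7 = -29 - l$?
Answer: $- \frac{1}{25794112} \approx -3.8769 \cdot 10^{-8}$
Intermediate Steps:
$M{\left(l,y \right)} = -22 - l$ ($M{\left(l,y \right)} = 7 - \left(29 + l\right) = -22 - l$)
$X{\left(B \right)} = -34 + B^{2} + 2 B^{2} \left(20 + B\right)$ ($X{\left(B \right)} = \left(B^{2} + \left(B + 20\right) \left(B + B\right) B\right) - 34 = \left(B^{2} + \left(20 + B\right) 2 B B\right) - 34 = \left(B^{2} + 2 B \left(20 + B\right) B\right) - 34 = \left(B^{2} + 2 B^{2} \left(20 + B\right)\right) - 34 = -34 + B^{2} + 2 B^{2} \left(20 + B\right)$)
$\frac{1}{X{\left(Z \right)} + 482727} = \frac{1}{\left(-34 + 2 \left(-243\right)^{3} + 41 \left(-243\right)^{2}\right) + 482727} = \frac{1}{\left(-34 + 2 \left(-14348907\right) + 41 \cdot 59049\right) + 482727} = \frac{1}{\left(-34 - 28697814 + 2421009\right) + 482727} = \frac{1}{-26276839 + 482727} = \frac{1}{-25794112} = - \frac{1}{25794112}$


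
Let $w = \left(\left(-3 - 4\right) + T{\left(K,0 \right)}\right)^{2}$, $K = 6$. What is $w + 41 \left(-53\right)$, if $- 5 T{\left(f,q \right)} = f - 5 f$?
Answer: $- \frac{54204}{25} \approx -2168.2$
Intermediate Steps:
$T{\left(f,q \right)} = \frac{4 f}{5}$ ($T{\left(f,q \right)} = - \frac{f - 5 f}{5} = - \frac{\left(-4\right) f}{5} = \frac{4 f}{5}$)
$w = \frac{121}{25}$ ($w = \left(\left(-3 - 4\right) + \frac{4}{5} \cdot 6\right)^{2} = \left(\left(-3 - 4\right) + \frac{24}{5}\right)^{2} = \left(-7 + \frac{24}{5}\right)^{2} = \left(- \frac{11}{5}\right)^{2} = \frac{121}{25} \approx 4.84$)
$w + 41 \left(-53\right) = \frac{121}{25} + 41 \left(-53\right) = \frac{121}{25} - 2173 = - \frac{54204}{25}$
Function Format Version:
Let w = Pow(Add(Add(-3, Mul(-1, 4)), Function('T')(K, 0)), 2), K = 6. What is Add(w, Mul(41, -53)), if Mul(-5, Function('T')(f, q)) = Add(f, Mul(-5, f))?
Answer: Rational(-54204, 25) ≈ -2168.2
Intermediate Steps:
Function('T')(f, q) = Mul(Rational(4, 5), f) (Function('T')(f, q) = Mul(Rational(-1, 5), Add(f, Mul(-5, f))) = Mul(Rational(-1, 5), Mul(-4, f)) = Mul(Rational(4, 5), f))
w = Rational(121, 25) (w = Pow(Add(Add(-3, Mul(-1, 4)), Mul(Rational(4, 5), 6)), 2) = Pow(Add(Add(-3, -4), Rational(24, 5)), 2) = Pow(Add(-7, Rational(24, 5)), 2) = Pow(Rational(-11, 5), 2) = Rational(121, 25) ≈ 4.8400)
Add(w, Mul(41, -53)) = Add(Rational(121, 25), Mul(41, -53)) = Add(Rational(121, 25), -2173) = Rational(-54204, 25)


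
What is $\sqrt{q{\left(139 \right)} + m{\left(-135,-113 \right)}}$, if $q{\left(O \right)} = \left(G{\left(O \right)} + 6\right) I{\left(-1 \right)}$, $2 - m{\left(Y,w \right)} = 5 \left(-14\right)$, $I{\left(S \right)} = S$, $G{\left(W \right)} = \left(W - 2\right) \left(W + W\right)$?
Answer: $2 i \sqrt{9505} \approx 194.99 i$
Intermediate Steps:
$G{\left(W \right)} = 2 W \left(-2 + W\right)$ ($G{\left(W \right)} = \left(-2 + W\right) 2 W = 2 W \left(-2 + W\right)$)
$m{\left(Y,w \right)} = 72$ ($m{\left(Y,w \right)} = 2 - 5 \left(-14\right) = 2 - -70 = 2 + 70 = 72$)
$q{\left(O \right)} = -6 - 2 O \left(-2 + O\right)$ ($q{\left(O \right)} = \left(2 O \left(-2 + O\right) + 6\right) \left(-1\right) = \left(6 + 2 O \left(-2 + O\right)\right) \left(-1\right) = -6 - 2 O \left(-2 + O\right)$)
$\sqrt{q{\left(139 \right)} + m{\left(-135,-113 \right)}} = \sqrt{\left(-6 - 278 \left(-2 + 139\right)\right) + 72} = \sqrt{\left(-6 - 278 \cdot 137\right) + 72} = \sqrt{\left(-6 - 38086\right) + 72} = \sqrt{-38092 + 72} = \sqrt{-38020} = 2 i \sqrt{9505}$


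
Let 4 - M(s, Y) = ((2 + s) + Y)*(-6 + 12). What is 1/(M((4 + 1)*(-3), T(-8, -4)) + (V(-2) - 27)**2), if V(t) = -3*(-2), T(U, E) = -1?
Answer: 1/529 ≈ 0.0018904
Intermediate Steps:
V(t) = 6
M(s, Y) = -8 - 6*Y - 6*s (M(s, Y) = 4 - ((2 + s) + Y)*(-6 + 12) = 4 - (2 + Y + s)*6 = 4 - (12 + 6*Y + 6*s) = 4 + (-12 - 6*Y - 6*s) = -8 - 6*Y - 6*s)
1/(M((4 + 1)*(-3), T(-8, -4)) + (V(-2) - 27)**2) = 1/((-8 - 6*(-1) - 6*(4 + 1)*(-3)) + (6 - 27)**2) = 1/((-8 + 6 - 30*(-3)) + (-21)**2) = 1/((-8 + 6 - 6*(-15)) + 441) = 1/((-8 + 6 + 90) + 441) = 1/(88 + 441) = 1/529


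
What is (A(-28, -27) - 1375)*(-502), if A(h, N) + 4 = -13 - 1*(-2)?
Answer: 697780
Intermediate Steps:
A(h, N) = -15 (A(h, N) = -4 + (-13 - 1*(-2)) = -4 + (-13 + 2) = -4 - 11 = -15)
(A(-28, -27) - 1375)*(-502) = (-15 - 1375)*(-502) = -1390*(-502) = 697780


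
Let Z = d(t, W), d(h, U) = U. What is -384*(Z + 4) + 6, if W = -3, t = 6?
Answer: -378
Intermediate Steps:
Z = -3
-384*(Z + 4) + 6 = -384*(-3 + 4) + 6 = -384 + 6 = -378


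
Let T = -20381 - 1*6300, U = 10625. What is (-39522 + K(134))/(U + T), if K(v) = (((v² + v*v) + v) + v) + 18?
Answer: 277/1338 ≈ 0.20703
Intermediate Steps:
T = -26681 (T = -20381 - 6300 = -26681)
K(v) = 18 + 2*v + 2*v² (K(v) = (((v² + v²) + v) + v) + 18 = ((2*v² + v) + v) + 18 = ((v + 2*v²) + v) + 18 = (2*v + 2*v²) + 18 = 18 + 2*v + 2*v²)
(-39522 + K(134))/(U + T) = (-39522 + (18 + 2*134 + 2*134²))/(10625 - 26681) = (-39522 + (18 + 268 + 2*17956))/(-16056) = (-39522 + (18 + 268 + 35912))*(-1/16056) = (-39522 + 36198)*(-1/16056) = -3324*(-1/16056) = 277/1338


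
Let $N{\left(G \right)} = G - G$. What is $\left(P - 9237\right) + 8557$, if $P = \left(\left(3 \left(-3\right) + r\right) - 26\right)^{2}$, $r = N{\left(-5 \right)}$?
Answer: $545$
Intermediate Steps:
$N{\left(G \right)} = 0$
$r = 0$
$P = 1225$ ($P = \left(\left(3 \left(-3\right) + 0\right) - 26\right)^{2} = \left(\left(-9 + 0\right) - 26\right)^{2} = \left(-9 - 26\right)^{2} = \left(-35\right)^{2} = 1225$)
$\left(P - 9237\right) + 8557 = \left(1225 - 9237\right) + 8557 = -8012 + 8557 = 545$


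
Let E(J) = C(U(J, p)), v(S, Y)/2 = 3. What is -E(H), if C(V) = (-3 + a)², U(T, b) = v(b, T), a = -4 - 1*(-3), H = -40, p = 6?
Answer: -16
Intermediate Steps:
v(S, Y) = 6 (v(S, Y) = 2*3 = 6)
a = -1 (a = -4 + 3 = -1)
U(T, b) = 6
C(V) = 16 (C(V) = (-3 - 1)² = (-4)² = 16)
E(J) = 16
-E(H) = -1*16 = -16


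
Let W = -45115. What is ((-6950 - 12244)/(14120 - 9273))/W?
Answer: 2742/31238915 ≈ 8.7775e-5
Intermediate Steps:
((-6950 - 12244)/(14120 - 9273))/W = ((-6950 - 12244)/(14120 - 9273))/(-45115) = -19194/4847*(-1/45115) = 2742/31238915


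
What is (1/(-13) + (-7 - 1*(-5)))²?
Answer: 729/169 ≈ 4.3136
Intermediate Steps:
(1/(-13) + (-7 - 1*(-5)))² = (-1/13 + (-7 + 5))² = (-1/13 - 2)² = (-27/13)² = 729/169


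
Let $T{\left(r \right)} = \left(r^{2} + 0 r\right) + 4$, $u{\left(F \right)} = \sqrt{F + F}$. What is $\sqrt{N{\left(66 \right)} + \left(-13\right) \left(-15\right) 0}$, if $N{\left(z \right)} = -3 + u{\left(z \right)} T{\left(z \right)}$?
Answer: $\sqrt{-3 + 8720 \sqrt{33}} \approx 223.81$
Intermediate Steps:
$u{\left(F \right)} = \sqrt{2} \sqrt{F}$ ($u{\left(F \right)} = \sqrt{2 F} = \sqrt{2} \sqrt{F}$)
$T{\left(r \right)} = 4 + r^{2}$ ($T{\left(r \right)} = \left(r^{2} + 0\right) + 4 = r^{2} + 4 = 4 + r^{2}$)
$N{\left(z \right)} = -3 + \sqrt{2} \sqrt{z} \left(4 + z^{2}\right)$
$\sqrt{N{\left(66 \right)} + \left(-13\right) \left(-15\right) 0} = \sqrt{\left(-3 + \sqrt{2} \sqrt{66} \left(4 + 66^{2}\right)\right) + \left(-13\right) \left(-15\right) 0} = \sqrt{\left(-3 + \sqrt{2} \sqrt{66} \left(4 + 4356\right)\right) + 195 \cdot 0} = \sqrt{\left(-3 + \sqrt{2} \sqrt{66} \cdot 4360\right) + 0} = \sqrt{\left(-3 + 8720 \sqrt{33}\right) + 0} = \sqrt{-3 + 8720 \sqrt{33}}$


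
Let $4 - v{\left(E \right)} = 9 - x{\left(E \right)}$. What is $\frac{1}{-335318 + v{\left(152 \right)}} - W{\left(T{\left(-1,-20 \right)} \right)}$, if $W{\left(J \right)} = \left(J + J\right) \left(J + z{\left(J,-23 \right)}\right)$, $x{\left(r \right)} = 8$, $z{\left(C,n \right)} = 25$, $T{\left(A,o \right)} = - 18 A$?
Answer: $- \frac{519067621}{335315} \approx -1548.0$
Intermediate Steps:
$v{\left(E \right)} = 3$ ($v{\left(E \right)} = 4 - \left(9 - 8\right) = 4 - 1 = 3$)
$W{\left(J \right)} = 2 J \left(25 + J\right)$ ($W{\left(J \right)} = \left(J + J\right) \left(J + 25\right) = 2 J \left(25 + J\right)$)
$\frac{1}{-335318 + v{\left(152 \right)}} - W{\left(T{\left(-1,-20 \right)} \right)} = \frac{1}{-335318 + 3} - 2 \left(\left(-18\right) \left(-1\right)\right) \left(25 - -18\right) = \frac{1}{-335315} - 2 \cdot 18 \left(25 + 18\right) = - \frac{1}{335315} - 2 \cdot 18 \cdot 43 = - \frac{1}{335315} - 1548 = - \frac{519067621}{335315}$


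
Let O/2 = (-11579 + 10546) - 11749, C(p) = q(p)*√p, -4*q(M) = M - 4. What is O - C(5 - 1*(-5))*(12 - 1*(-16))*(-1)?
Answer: -25564 - 42*√10 ≈ -25697.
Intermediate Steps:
q(M) = 1 - M/4 (q(M) = -(M - 4)/4 = -(-4 + M)/4 = 1 - M/4)
C(p) = √p*(1 - p/4) (C(p) = (1 - p/4)*√p = √p*(1 - p/4))
O = -25564 (O = 2*((-11579 + 10546) - 11749) = 2*(-1033 - 11749) = 2*(-12782) = -25564)
O - C(5 - 1*(-5))*(12 - 1*(-16))*(-1) = -25564 - (√(5 - 1*(-5))*(4 - (5 - 1*(-5)))/4)*(12 - 1*(-16))*(-1) = -25564 - (√(5 + 5)*(4 - (5 + 5))/4)*(12 + 16)*(-1) = -25564 - (√10*(4 - 1*10)/4)*28*(-1) = -25564 - (√10*(4 - 10)/4)*28*(-1) = -25564 - ((¼)*√10*(-6))*28*(-1) = -25564 - -3*√10/2*28*(-1) = -25564 - (-42*√10)*(-1) = -25564 - 42*√10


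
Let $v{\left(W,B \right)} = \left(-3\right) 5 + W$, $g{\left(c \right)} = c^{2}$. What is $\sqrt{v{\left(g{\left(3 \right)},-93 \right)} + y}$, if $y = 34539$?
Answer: $3 \sqrt{3837} \approx 185.83$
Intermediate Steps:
$v{\left(W,B \right)} = -15 + W$
$\sqrt{v{\left(g{\left(3 \right)},-93 \right)} + y} = \sqrt{\left(-15 + 3^{2}\right) + 34539} = \sqrt{\left(-15 + 9\right) + 34539} = \sqrt{-6 + 34539} = \sqrt{34533} = 3 \sqrt{3837}$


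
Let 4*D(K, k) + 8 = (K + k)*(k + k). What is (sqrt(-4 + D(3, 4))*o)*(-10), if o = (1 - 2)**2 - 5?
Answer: 80*sqrt(2) ≈ 113.14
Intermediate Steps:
D(K, k) = -2 + k*(K + k)/2 (D(K, k) = -2 + ((K + k)*(k + k))/4 = -2 + ((K + k)*(2*k))/4 = -2 + (2*k*(K + k))/4 = -2 + k*(K + k)/2)
o = -4 (o = (-1)**2 - 5 = 1 - 5 = -4)
(sqrt(-4 + D(3, 4))*o)*(-10) = (sqrt(-4 + (-2 + (1/2)*4**2 + (1/2)*3*4))*(-4))*(-10) = (sqrt(-4 + (-2 + (1/2)*16 + 6))*(-4))*(-10) = (sqrt(-4 + (-2 + 8 + 6))*(-4))*(-10) = (sqrt(-4 + 12)*(-4))*(-10) = (sqrt(8)*(-4))*(-10) = ((2*sqrt(2))*(-4))*(-10) = -8*sqrt(2)*(-10) = 80*sqrt(2)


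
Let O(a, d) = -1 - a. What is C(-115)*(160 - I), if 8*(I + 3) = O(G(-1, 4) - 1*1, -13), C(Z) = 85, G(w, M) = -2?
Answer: 55335/4 ≈ 13834.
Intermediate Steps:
I = -11/4 (I = -3 + (-1 - (-2 - 1*1))/8 = -3 + (-1 - (-2 - 1))/8 = -3 + (-1 - 1*(-3))/8 = -3 + (-1 + 3)/8 = -3 + (1/8)*2 = -3 + 1/4 = -11/4 ≈ -2.7500)
C(-115)*(160 - I) = 85*(160 - 1*(-11/4)) = 85*(160 + 11/4) = 85*(651/4) = 55335/4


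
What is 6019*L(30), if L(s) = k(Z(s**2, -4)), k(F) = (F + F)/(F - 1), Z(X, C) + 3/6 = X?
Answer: 21656362/1797 ≈ 12051.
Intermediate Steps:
Z(X, C) = -1/2 + X
k(F) = 2*F/(-1 + F) (k(F) = (2*F)/(-1 + F) = 2*F/(-1 + F))
L(s) = 2*(-1/2 + s**2)/(-3/2 + s**2) (L(s) = 2*(-1/2 + s**2)/(-1 + (-1/2 + s**2)) = 2*(-1/2 + s**2)/(-3/2 + s**2))
6019*L(30) = 6019*(2*(-1 + 2*30**2)/(-3 + 2*30**2)) = 6019*(2*(-1 + 2*900)/(-3 + 2*900)) = 6019*(2*(-1 + 1800)/(-3 + 1800)) = 6019*(2*1799/1797) = 6019*(2*(1/1797)*1799) = 6019*(3598/1797) = 21656362/1797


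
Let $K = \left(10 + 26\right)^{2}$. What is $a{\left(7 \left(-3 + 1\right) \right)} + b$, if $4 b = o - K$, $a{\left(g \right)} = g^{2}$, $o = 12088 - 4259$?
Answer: $\frac{7317}{4} \approx 1829.3$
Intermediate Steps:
$o = 7829$
$K = 1296$ ($K = 36^{2} = 1296$)
$b = \frac{6533}{4}$ ($b = \frac{7829 - 1296}{4} = \frac{1}{4} \cdot 6533 = \frac{6533}{4} \approx 1633.3$)
$a{\left(7 \left(-3 + 1\right) \right)} + b = \left(7 \left(-3 + 1\right)\right)^{2} + \frac{6533}{4} = \left(7 \left(-2\right)\right)^{2} + \frac{6533}{4} = \left(-14\right)^{2} + \frac{6533}{4} = 196 + \frac{6533}{4} = \frac{7317}{4}$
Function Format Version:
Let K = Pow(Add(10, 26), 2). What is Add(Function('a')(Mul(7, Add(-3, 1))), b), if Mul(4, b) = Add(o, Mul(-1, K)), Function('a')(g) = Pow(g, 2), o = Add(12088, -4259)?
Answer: Rational(7317, 4) ≈ 1829.3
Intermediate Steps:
o = 7829
K = 1296 (K = Pow(36, 2) = 1296)
b = Rational(6533, 4) (b = Mul(Rational(1, 4), Add(7829, Mul(-1, 1296))) = Mul(Rational(1, 4), Add(7829, -1296)) = Mul(Rational(1, 4), 6533) = Rational(6533, 4) ≈ 1633.3)
Add(Function('a')(Mul(7, Add(-3, 1))), b) = Add(Pow(Mul(7, Add(-3, 1)), 2), Rational(6533, 4)) = Add(Pow(Mul(7, -2), 2), Rational(6533, 4)) = Add(Pow(-14, 2), Rational(6533, 4)) = Add(196, Rational(6533, 4)) = Rational(7317, 4)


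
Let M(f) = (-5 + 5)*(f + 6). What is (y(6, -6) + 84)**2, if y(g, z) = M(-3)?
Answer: 7056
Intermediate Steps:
M(f) = 0 (M(f) = 0*(6 + f) = 0)
y(g, z) = 0
(y(6, -6) + 84)**2 = (0 + 84)**2 = 84**2 = 7056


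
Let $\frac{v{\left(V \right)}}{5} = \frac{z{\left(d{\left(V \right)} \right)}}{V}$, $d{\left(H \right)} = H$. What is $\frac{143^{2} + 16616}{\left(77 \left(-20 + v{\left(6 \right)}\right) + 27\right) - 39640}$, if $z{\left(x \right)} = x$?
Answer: $- \frac{5295}{5824} \approx -0.90917$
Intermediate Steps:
$v{\left(V \right)} = 5$ ($v{\left(V \right)} = 5 \frac{V}{V} = 5 \cdot 1 = 5$)
$\frac{143^{2} + 16616}{\left(77 \left(-20 + v{\left(6 \right)}\right) + 27\right) - 39640} = \frac{143^{2} + 16616}{\left(77 \left(-20 + 5\right) + 27\right) - 39640} = \frac{20449 + 16616}{\left(77 \left(-15\right) + 27\right) - 39640} = \frac{37065}{\left(-1155 + 27\right) - 39640} = \frac{37065}{-1128 - 39640} = \frac{37065}{-40768} = 37065 \left(- \frac{1}{40768}\right) = - \frac{5295}{5824}$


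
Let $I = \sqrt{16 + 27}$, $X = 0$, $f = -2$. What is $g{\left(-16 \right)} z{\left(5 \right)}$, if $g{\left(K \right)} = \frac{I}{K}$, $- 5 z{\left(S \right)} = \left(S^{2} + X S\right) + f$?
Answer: $\frac{23 \sqrt{43}}{80} \approx 1.8853$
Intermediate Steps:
$z{\left(S \right)} = \frac{2}{5} - \frac{S^{2}}{5}$ ($z{\left(S \right)} = - \frac{\left(S^{2} + 0 S\right) - 2}{5} = - \frac{\left(S^{2} + 0\right) - 2}{5} = - \frac{S^{2} - 2}{5} = - \frac{-2 + S^{2}}{5} = \frac{2}{5} - \frac{S^{2}}{5}$)
$I = \sqrt{43} \approx 6.5574$
$g{\left(K \right)} = \frac{\sqrt{43}}{K}$
$g{\left(-16 \right)} z{\left(5 \right)} = \frac{\sqrt{43}}{-16} \left(\frac{2}{5} - \frac{5^{2}}{5}\right) = \sqrt{43} \left(- \frac{1}{16}\right) \left(\frac{2}{5} - 5\right) = - \frac{\sqrt{43}}{16} \left(\frac{2}{5} - 5\right) = - \frac{\sqrt{43}}{16} \left(- \frac{23}{5}\right) = \frac{23 \sqrt{43}}{80}$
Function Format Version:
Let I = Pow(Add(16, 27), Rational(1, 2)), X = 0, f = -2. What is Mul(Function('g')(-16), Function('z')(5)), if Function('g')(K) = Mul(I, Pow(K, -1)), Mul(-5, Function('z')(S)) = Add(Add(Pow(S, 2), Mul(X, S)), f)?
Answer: Mul(Rational(23, 80), Pow(43, Rational(1, 2))) ≈ 1.8853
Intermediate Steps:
Function('z')(S) = Add(Rational(2, 5), Mul(Rational(-1, 5), Pow(S, 2))) (Function('z')(S) = Mul(Rational(-1, 5), Add(Add(Pow(S, 2), Mul(0, S)), -2)) = Mul(Rational(-1, 5), Add(Add(Pow(S, 2), 0), -2)) = Mul(Rational(-1, 5), Add(Pow(S, 2), -2)) = Mul(Rational(-1, 5), Add(-2, Pow(S, 2))) = Add(Rational(2, 5), Mul(Rational(-1, 5), Pow(S, 2))))
I = Pow(43, Rational(1, 2)) ≈ 6.5574
Function('g')(K) = Mul(Pow(43, Rational(1, 2)), Pow(K, -1))
Mul(Function('g')(-16), Function('z')(5)) = Mul(Mul(Pow(43, Rational(1, 2)), Pow(-16, -1)), Add(Rational(2, 5), Mul(Rational(-1, 5), Pow(5, 2)))) = Mul(Mul(Pow(43, Rational(1, 2)), Rational(-1, 16)), Add(Rational(2, 5), Mul(Rational(-1, 5), 25))) = Mul(Mul(Rational(-1, 16), Pow(43, Rational(1, 2))), Add(Rational(2, 5), -5)) = Mul(Mul(Rational(-1, 16), Pow(43, Rational(1, 2))), Rational(-23, 5)) = Mul(Rational(23, 80), Pow(43, Rational(1, 2)))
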